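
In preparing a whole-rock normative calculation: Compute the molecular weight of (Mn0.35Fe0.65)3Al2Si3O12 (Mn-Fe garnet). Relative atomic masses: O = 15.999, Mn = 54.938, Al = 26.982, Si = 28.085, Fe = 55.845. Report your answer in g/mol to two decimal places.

M = 1.05*54.938 + 1.95*55.845 + 2*26.982 + 3*28.085 + 12*15.999

496.79 g/mol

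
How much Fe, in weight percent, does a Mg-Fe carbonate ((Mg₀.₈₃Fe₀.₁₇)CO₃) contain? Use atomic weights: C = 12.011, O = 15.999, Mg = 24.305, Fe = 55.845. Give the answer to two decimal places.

10.59 weight percent

M((Mg₀.₈₃Fe₀.₁₇)CO₃) = 89.675 g/mol.
Fe contributes 0.17 × 55.845 = 9.494 g per mole.
9.494/89.675 = 0.1059 → 10.59%.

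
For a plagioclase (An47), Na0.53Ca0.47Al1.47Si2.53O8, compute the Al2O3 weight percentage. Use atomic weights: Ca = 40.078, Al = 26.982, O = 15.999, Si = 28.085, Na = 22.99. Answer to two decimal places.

Formula mass = 269.732 g/mol.
1.47 Al → 0.7350 mol Al2O3 per formula unit; M(Al2O3) = 101.961, so Al2O3 mass = 74.941 g.
74.941/269.732 × 100 = 27.78 wt%.

27.78 wt%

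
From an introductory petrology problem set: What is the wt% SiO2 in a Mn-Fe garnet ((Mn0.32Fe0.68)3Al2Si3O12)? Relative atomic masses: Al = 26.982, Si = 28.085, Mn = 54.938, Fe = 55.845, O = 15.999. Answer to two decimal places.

Molar mass of (Mn0.32Fe0.68)3Al2Si3O12 = 0.96×54.938 + 2.04×55.845 + 2×26.982 + 3×28.085 + 12×15.999 = 496.871 g/mol.
Each formula unit contains 3 Si, equivalent to 3/1 = 3.0000 mol SiO2.
M(SiO2) = 1×28.085 + 2×15.999 = 60.083 g/mol.
Mass of SiO2 per formula unit = 3.0000 × 60.083 = 180.249 g.
SiO2 wt% = 180.249 / 496.871 × 100 = 36.28%.

36.28 wt%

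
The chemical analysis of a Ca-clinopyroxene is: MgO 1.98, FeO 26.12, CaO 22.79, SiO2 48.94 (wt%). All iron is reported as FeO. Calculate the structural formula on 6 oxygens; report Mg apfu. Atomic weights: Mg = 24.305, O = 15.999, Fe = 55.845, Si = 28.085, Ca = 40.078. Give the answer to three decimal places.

0.120 Mg apfu

MgO (M=40.304): mol = 0.04913; Mg = 0.04913, O = 0.04913.
FeO (M=71.844): mol = 0.36357; Fe = 0.36357, O = 0.36357.
CaO (M=56.077): mol = 0.40641; Ca = 0.40641, O = 0.40641.
SiO2 (M=60.083): mol = 0.81454; Si = 0.81454, O = 1.62908.
ΣO = 2.44819; factor = 6/ΣO = 2.45079.
Mg apfu = 0.04913 × 2.45079 = 0.120.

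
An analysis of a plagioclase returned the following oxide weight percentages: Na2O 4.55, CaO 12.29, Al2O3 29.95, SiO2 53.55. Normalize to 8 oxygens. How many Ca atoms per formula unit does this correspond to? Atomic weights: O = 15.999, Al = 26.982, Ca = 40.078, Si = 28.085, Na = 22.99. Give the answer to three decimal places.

0.593 Ca apfu

Na2O: 4.55/61.979 = 0.07341 mol → 0.14682 mol Na, 0.07341 mol O.
CaO: 12.29/56.077 = 0.21916 mol → 0.21916 mol Ca, 0.21916 mol O.
Al2O3: 29.95/101.961 = 0.29374 mol → 0.58748 mol Al, 0.88122 mol O.
SiO2: 53.55/60.083 = 0.89127 mol → 0.89127 mol Si, 1.78254 mol O.
Total oxygen = 2.95633 mol. Normalization factor = 8/2.95633 = 2.70606.
Ca per 8 O = 0.21916 × 2.70606 = 0.593.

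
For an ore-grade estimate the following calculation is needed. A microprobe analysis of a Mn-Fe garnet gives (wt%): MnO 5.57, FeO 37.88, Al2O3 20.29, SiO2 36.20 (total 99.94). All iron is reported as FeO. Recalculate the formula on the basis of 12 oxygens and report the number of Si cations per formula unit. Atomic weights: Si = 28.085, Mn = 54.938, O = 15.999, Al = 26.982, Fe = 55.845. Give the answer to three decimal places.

3.003 Si apfu

MnO: 5.57/70.937 = 0.07852 mol → 0.07852 mol Mn, 0.07852 mol O.
FeO: 37.88/71.844 = 0.52725 mol → 0.52725 mol Fe, 0.52725 mol O.
Al2O3: 20.29/101.961 = 0.19900 mol → 0.39800 mol Al, 0.59700 mol O.
SiO2: 36.20/60.083 = 0.60250 mol → 0.60250 mol Si, 1.20500 mol O.
Total oxygen = 2.40777 mol. Normalization factor = 12/2.40777 = 4.98386.
Si per 12 O = 0.60250 × 4.98386 = 3.003.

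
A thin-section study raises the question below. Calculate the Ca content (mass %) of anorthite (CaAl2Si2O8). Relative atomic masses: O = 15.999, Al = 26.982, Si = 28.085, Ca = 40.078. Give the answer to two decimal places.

M(CaAl2Si2O8) = 278.204 g/mol.
Ca contributes 1 × 40.078 = 40.078 g per mole.
40.078/278.204 = 0.1441 → 14.41%.

14.41 mass %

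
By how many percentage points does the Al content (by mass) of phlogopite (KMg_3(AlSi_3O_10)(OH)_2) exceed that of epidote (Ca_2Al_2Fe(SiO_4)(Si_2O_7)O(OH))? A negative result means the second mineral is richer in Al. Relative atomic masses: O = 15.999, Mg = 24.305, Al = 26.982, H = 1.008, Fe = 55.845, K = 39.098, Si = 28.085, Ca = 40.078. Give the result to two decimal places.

-4.70 percentage points

First mineral: 26.982 g Al in 417.254 g formula = 6.47 wt% Al.
Second mineral: 53.964 g Al in 483.215 g formula = 11.17 wt% Al.
6.47% − 11.17% gives a difference of -4.70 percentage points.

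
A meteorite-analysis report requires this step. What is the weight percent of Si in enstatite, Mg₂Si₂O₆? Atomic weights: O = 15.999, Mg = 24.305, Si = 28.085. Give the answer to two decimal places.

M(Mg₂Si₂O₆) = 200.774 g/mol.
Si contributes 2 × 28.085 = 56.170 g per mole.
56.170/200.774 = 0.2798 → 27.98%.

27.98 weight percent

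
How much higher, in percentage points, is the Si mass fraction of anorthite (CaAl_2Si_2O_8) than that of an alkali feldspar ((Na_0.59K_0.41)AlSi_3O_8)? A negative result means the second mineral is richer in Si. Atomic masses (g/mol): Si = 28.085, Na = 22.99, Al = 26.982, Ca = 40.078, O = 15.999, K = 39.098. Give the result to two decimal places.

-11.15 percentage points

M(CaAl_2Si_2O_8) = 278.204 g/mol, so wt% Si = 56.170/278.204 × 100 = 20.19%.
M((Na_0.59K_0.41)AlSi_3O_8) = 268.823 g/mol, so wt% Si = 84.255/268.823 × 100 = 31.34%.
20.19 − 31.34 = -11.15 pp.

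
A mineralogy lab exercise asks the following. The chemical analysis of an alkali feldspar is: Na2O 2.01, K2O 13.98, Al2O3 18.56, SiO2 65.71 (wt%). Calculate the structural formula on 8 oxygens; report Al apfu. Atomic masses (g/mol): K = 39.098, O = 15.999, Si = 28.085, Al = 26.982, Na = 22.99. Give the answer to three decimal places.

Na2O (M=61.979): mol = 0.03243; Na = 0.06486, O = 0.03243.
K2O (M=94.195): mol = 0.14842; K = 0.29684, O = 0.14842.
Al2O3 (M=101.961): mol = 0.18203; Al = 0.36406, O = 0.54609.
SiO2 (M=60.083): mol = 1.09365; Si = 1.09365, O = 2.18730.
ΣO = 2.91424; factor = 8/ΣO = 2.74514.
Al apfu = 0.36406 × 2.74514 = 0.999.

0.999 Al apfu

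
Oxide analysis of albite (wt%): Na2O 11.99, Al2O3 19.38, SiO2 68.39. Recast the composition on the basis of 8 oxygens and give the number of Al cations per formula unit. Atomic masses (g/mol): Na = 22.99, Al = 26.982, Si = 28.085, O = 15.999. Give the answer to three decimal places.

1.000 Al apfu

11.99 wt% Na2O ÷ 61.979 g/mol = 0.19345 mol, giving 0.38690 Na and 0.19345 O.
19.38 wt% Al2O3 ÷ 101.961 g/mol = 0.19007 mol, giving 0.38014 Al and 0.57021 O.
68.39 wt% SiO2 ÷ 60.083 g/mol = 1.13826 mol, giving 1.13826 Si and 2.27652 O.
Oxygen sums to 3.04018; scaling by 8/3.04018 = 2.63142 puts the formula on 8 O.
Al: 0.38014 × 2.63142 = 1.000 atoms per formula unit.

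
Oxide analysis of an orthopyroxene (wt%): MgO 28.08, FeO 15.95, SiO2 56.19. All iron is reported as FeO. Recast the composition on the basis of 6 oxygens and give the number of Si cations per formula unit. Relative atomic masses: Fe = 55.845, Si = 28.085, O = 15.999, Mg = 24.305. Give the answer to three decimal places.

2.012 Si apfu

MgO (M=40.304): mol = 0.69671; Mg = 0.69671, O = 0.69671.
FeO (M=71.844): mol = 0.22201; Fe = 0.22201, O = 0.22201.
SiO2 (M=60.083): mol = 0.93521; Si = 0.93521, O = 1.87042.
ΣO = 2.78914; factor = 6/ΣO = 2.15120.
Si apfu = 0.93521 × 2.15120 = 2.012.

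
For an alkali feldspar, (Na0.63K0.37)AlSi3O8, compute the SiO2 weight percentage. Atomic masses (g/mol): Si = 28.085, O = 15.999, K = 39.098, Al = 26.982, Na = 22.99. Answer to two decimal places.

Formula mass = 268.179 g/mol.
3 Si → 3.0000 mol SiO2 per formula unit; M(SiO2) = 60.083, so SiO2 mass = 180.249 g.
180.249/268.179 × 100 = 67.21 wt%.

67.21 wt%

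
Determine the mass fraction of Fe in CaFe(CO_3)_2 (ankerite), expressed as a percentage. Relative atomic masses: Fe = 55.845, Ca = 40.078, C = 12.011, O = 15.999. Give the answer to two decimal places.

Formula mass = 1×40.078 + 1×55.845 + 2×12.011 + 6×15.999 = 215.939 g/mol, of which 55.845 g is Fe.
So Fe makes up 55.845/215.939 = 0.2586 of the mass, i.e. 25.86%.

25.86 weight percent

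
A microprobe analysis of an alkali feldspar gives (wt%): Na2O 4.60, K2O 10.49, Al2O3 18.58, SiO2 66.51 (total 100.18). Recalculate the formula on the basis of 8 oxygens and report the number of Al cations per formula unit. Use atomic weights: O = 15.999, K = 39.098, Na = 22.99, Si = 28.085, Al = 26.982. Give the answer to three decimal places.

0.990 Al apfu

Na2O: 4.60/61.979 = 0.07422 mol → 0.14844 mol Na, 0.07422 mol O.
K2O: 10.49/94.195 = 0.11136 mol → 0.22272 mol K, 0.11136 mol O.
Al2O3: 18.58/101.961 = 0.18223 mol → 0.36446 mol Al, 0.54669 mol O.
SiO2: 66.51/60.083 = 1.10697 mol → 1.10697 mol Si, 2.21394 mol O.
Total oxygen = 2.94621 mol. Normalization factor = 8/2.94621 = 2.71535.
Al per 8 O = 0.36446 × 2.71535 = 0.990.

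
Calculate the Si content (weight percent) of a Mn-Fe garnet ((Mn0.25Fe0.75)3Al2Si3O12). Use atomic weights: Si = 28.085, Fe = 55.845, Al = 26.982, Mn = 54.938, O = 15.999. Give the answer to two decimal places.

16.95 weight percent

Molar mass of (Mn0.25Fe0.75)3Al2Si3O12: 0.75·54.938 + 2.25·55.845 + 2·26.982 + 3·28.085 + 12·15.999 = 497.062 g/mol.
Mass of Si per formula unit: 3 × 28.085 = 84.255 g.
Weight fraction Si = 84.255 / 497.062 = 0.1695.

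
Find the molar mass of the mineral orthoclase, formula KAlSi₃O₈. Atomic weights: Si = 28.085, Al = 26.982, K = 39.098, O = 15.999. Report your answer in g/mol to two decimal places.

278.33 g/mol

M = 1×39.098 + 1×26.982 + 3×28.085 + 8×15.999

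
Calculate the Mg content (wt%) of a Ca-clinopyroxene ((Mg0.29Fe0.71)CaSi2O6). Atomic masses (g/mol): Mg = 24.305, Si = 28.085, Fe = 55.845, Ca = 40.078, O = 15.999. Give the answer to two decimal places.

2.95 wt%

M((Mg0.29Fe0.71)CaSi2O6) = 238.940 g/mol.
Mg contributes 0.29 × 24.305 = 7.048 g per mole.
7.048/238.940 = 0.0295 → 2.95%.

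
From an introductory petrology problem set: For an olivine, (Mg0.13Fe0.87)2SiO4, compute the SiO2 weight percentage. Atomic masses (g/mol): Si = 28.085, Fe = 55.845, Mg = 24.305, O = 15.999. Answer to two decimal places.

30.72 wt%

Molar mass of (Mg0.13Fe0.87)2SiO4 = 0.26·24.305 + 1.74·55.845 + 1·28.085 + 4·15.999 = 195.571 g/mol.
Each formula unit contains 1 Si, equivalent to 1/1 = 1.0000 mol SiO2.
M(SiO2) = 1×28.085 + 2×15.999 = 60.083 g/mol.
Mass of SiO2 per formula unit = 1.0000 × 60.083 = 60.083 g.
SiO2 wt% = 60.083 / 195.571 × 100 = 30.72%.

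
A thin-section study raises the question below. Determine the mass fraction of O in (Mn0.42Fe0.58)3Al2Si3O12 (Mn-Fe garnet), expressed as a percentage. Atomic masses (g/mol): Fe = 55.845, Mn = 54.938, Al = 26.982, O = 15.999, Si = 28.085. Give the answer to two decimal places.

M((Mn0.42Fe0.58)3Al2Si3O12) = 496.599 g/mol.
O contributes 12 × 15.999 = 191.988 g per mole.
191.988/496.599 = 0.3866 → 38.66%.

38.66 wt%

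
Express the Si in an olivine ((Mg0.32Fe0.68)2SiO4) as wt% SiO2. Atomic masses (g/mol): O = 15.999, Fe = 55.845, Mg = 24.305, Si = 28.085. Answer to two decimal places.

Molar mass of (Mg0.32Fe0.68)2SiO4 = 0.64*24.305 + 1.36*55.845 + 1*28.085 + 4*15.999 = 183.585 g/mol.
Each formula unit contains 1 Si, equivalent to 1/1 = 1.0000 mol SiO2.
M(SiO2) = 1×28.085 + 2×15.999 = 60.083 g/mol.
Mass of SiO2 per formula unit = 1.0000 × 60.083 = 60.083 g.
SiO2 wt% = 60.083 / 183.585 × 100 = 32.73%.

32.73 wt%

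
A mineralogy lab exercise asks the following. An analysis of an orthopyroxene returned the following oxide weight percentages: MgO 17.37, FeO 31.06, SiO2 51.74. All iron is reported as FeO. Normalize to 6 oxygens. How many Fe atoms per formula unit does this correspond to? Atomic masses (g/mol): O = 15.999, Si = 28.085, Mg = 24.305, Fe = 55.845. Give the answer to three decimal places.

1.003 Fe apfu

17.37 wt% MgO ÷ 40.304 g/mol = 0.43097 mol, giving 0.43097 Mg and 0.43097 O.
31.06 wt% FeO ÷ 71.844 g/mol = 0.43233 mol, giving 0.43233 Fe and 0.43233 O.
51.74 wt% SiO2 ÷ 60.083 g/mol = 0.86114 mol, giving 0.86114 Si and 1.72228 O.
Oxygen sums to 2.58558; scaling by 6/2.58558 = 2.32056 puts the formula on 6 O.
Fe: 0.43233 × 2.32056 = 1.003 atoms per formula unit.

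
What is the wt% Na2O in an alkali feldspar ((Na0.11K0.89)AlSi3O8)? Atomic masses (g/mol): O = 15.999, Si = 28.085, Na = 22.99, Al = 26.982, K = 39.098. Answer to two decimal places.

Molar mass of (Na0.11K0.89)AlSi3O8 = 0.11*22.99 + 0.89*39.098 + 1*26.982 + 3*28.085 + 8*15.999 = 276.555 g/mol.
Each formula unit contains 0.11 Na, equivalent to 0.11/2 = 0.0550 mol Na2O.
M(Na2O) = 2×22.99 + 1×15.999 = 61.979 g/mol.
Mass of Na2O per formula unit = 0.0550 × 61.979 = 3.409 g.
Na2O wt% = 3.409 / 276.555 × 100 = 1.23%.

1.23 wt%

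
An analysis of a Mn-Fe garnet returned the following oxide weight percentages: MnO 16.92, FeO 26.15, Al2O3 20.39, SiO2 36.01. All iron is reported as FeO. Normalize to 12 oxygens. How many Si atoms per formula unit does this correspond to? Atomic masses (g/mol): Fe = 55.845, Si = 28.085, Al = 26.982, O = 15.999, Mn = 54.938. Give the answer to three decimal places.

MnO (M=70.937): mol = 0.23852; Mn = 0.23852, O = 0.23852.
FeO (M=71.844): mol = 0.36398; Fe = 0.36398, O = 0.36398.
Al2O3 (M=101.961): mol = 0.19998; Al = 0.39996, O = 0.59994.
SiO2 (M=60.083): mol = 0.59934; Si = 0.59934, O = 1.19868.
ΣO = 2.40112; factor = 12/ΣO = 4.99767.
Si apfu = 0.59934 × 4.99767 = 2.995.

2.995 Si apfu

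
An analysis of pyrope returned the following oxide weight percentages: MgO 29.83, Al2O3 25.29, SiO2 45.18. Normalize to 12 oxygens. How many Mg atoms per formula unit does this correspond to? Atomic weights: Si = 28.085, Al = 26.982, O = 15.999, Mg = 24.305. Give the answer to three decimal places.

2.972 Mg apfu

29.83 wt% MgO ÷ 40.304 g/mol = 0.74013 mol, giving 0.74013 Mg and 0.74013 O.
25.29 wt% Al2O3 ÷ 101.961 g/mol = 0.24804 mol, giving 0.49608 Al and 0.74412 O.
45.18 wt% SiO2 ÷ 60.083 g/mol = 0.75196 mol, giving 0.75196 Si and 1.50392 O.
Oxygen sums to 2.98817; scaling by 12/2.98817 = 4.01584 puts the formula on 12 O.
Mg: 0.74013 × 4.01584 = 2.972 atoms per formula unit.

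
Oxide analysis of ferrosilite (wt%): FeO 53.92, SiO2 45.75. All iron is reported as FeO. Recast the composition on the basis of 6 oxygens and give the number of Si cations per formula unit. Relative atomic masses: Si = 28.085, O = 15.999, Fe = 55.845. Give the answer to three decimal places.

FeO: 53.92/71.844 = 0.75052 mol → 0.75052 mol Fe, 0.75052 mol O.
SiO2: 45.75/60.083 = 0.76145 mol → 0.76145 mol Si, 1.52290 mol O.
Total oxygen = 2.27342 mol. Normalization factor = 6/2.27342 = 2.63920.
Si per 6 O = 0.76145 × 2.63920 = 2.010.

2.010 Si apfu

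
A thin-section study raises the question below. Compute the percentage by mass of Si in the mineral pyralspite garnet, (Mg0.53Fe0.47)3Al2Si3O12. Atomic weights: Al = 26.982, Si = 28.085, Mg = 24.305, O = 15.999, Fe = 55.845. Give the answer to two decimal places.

18.82 mass %

Formula mass = 1.59·24.305 + 1.41·55.845 + 2·26.982 + 3·28.085 + 12·15.999 = 447.593 g/mol, of which 84.255 g is Si.
So Si makes up 84.255/447.593 = 0.1882 of the mass, i.e. 18.82%.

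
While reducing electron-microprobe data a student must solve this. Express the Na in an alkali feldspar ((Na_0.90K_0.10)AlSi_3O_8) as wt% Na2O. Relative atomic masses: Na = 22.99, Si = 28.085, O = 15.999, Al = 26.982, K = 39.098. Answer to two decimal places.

Formula mass = 263.830 g/mol.
0.90 Na → 0.4500 mol Na2O per formula unit; M(Na2O) = 61.979, so Na2O mass = 27.891 g.
27.891/263.830 × 100 = 10.57 wt%.

10.57 wt%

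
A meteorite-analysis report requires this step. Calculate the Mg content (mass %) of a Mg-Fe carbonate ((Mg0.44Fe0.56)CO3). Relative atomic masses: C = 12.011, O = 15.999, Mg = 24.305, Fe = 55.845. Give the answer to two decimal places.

10.49 mass %

Molar mass of (Mg0.44Fe0.56)CO3: 0.44×24.305 + 0.56×55.845 + 1×12.011 + 3×15.999 = 101.975 g/mol.
Mass of Mg per formula unit: 0.44 × 24.305 = 10.694 g.
Weight fraction Mg = 10.694 / 101.975 = 0.1049.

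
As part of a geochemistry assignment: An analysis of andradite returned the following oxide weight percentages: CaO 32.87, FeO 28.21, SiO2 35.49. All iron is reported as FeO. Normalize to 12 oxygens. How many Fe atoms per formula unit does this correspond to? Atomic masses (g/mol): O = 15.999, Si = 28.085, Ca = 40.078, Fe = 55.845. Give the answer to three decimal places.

CaO (M=56.077): mol = 0.58616; Ca = 0.58616, O = 0.58616.
FeO (M=71.844): mol = 0.39266; Fe = 0.39266, O = 0.39266.
SiO2 (M=60.083): mol = 0.59068; Si = 0.59068, O = 1.18136.
ΣO = 2.16018; factor = 12/ΣO = 5.55509.
Fe apfu = 0.39266 × 5.55509 = 2.181.

2.181 Fe apfu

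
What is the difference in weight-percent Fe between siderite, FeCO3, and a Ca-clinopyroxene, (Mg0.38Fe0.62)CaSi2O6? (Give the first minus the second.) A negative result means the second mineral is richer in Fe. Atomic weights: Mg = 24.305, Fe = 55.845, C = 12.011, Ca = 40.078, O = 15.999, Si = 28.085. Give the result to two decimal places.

33.54 percentage points

First mineral: 55.845 g Fe in 115.853 g formula = 48.20 wt% Fe.
Second mineral: 34.624 g Fe in 236.102 g formula = 14.66 wt% Fe.
48.20% − 14.66% gives a difference of 33.54 percentage points.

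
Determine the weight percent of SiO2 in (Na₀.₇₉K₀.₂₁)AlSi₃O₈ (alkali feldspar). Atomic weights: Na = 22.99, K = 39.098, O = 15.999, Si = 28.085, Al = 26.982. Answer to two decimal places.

M((Na₀.₇₉K₀.₂₁)AlSi₃O₈) = 265.602 g/mol; M(SiO2) = 60.083 g/mol.
Moles SiO2 per formula unit = 3 Si ÷ 1 = 3.0000.
SiO2 fraction = (3.0000 × 60.083) / 265.602 = 180.249/265.602 = 0.6786.

67.86 wt%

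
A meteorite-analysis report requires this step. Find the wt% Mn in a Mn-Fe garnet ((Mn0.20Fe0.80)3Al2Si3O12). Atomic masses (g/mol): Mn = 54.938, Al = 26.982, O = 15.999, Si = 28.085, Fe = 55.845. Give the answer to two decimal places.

6.63 mass %

Formula mass = 0.60*54.938 + 2.40*55.845 + 2*26.982 + 3*28.085 + 12*15.999 = 497.198 g/mol, of which 32.963 g is Mn.
So Mn makes up 32.963/497.198 = 0.0663 of the mass, i.e. 6.63%.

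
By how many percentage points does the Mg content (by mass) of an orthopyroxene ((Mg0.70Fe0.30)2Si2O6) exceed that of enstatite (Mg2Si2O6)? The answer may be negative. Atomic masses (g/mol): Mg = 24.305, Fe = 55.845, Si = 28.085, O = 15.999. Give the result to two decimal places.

-8.72 percentage points

Mg in (Mg0.70Fe0.30)2Si2O6: molar mass 219.698 g/mol; 1.40×24.305 = 34.027 g → 15.49 wt%.
Mg in Mg2Si2O6: molar mass 200.774 g/mol; 2×24.305 = 48.610 g → 24.21 wt%.
Difference = 15.49 − 24.21 = -8.72 percentage points.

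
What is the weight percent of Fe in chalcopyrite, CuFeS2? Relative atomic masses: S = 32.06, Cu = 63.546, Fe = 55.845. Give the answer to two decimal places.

30.43 wt%

Molar mass of CuFeS2: 1×63.546 + 1×55.845 + 2×32.06 = 183.511 g/mol.
Mass of Fe per formula unit: 1 × 55.845 = 55.845 g.
Weight fraction Fe = 55.845 / 183.511 = 0.3043.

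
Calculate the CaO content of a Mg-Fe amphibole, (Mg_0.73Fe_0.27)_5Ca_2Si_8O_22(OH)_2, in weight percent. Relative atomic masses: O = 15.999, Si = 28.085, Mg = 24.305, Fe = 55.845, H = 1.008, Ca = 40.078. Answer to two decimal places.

Formula mass = 854.932 g/mol.
2 Ca → 2.0000 mol CaO per formula unit; M(CaO) = 56.077, so CaO mass = 112.154 g.
112.154/854.932 × 100 = 13.12 wt%.

13.12 wt%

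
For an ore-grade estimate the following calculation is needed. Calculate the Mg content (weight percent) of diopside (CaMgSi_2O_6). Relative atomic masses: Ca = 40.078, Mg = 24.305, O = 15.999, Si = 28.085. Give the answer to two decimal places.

11.22 weight percent

Molar mass of CaMgSi_2O_6: 1×40.078 + 1×24.305 + 2×28.085 + 6×15.999 = 216.547 g/mol.
Mass of Mg per formula unit: 1 × 24.305 = 24.305 g.
Weight fraction Mg = 24.305 / 216.547 = 0.1122.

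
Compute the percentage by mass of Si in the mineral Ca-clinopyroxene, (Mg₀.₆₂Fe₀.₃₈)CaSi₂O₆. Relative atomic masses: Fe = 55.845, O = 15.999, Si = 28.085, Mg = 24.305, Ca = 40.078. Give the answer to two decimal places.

Formula mass = 0.62*24.305 + 0.38*55.845 + 1*40.078 + 2*28.085 + 6*15.999 = 228.532 g/mol, of which 56.170 g is Si.
So Si makes up 56.170/228.532 = 0.2458 of the mass, i.e. 24.58%.

24.58 weight percent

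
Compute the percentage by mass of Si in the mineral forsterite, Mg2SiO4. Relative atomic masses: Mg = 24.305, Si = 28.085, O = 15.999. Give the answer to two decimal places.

M(Mg2SiO4) = 140.691 g/mol.
Si contributes 1 × 28.085 = 28.085 g per mole.
28.085/140.691 = 0.1996 → 19.96%.

19.96 mass %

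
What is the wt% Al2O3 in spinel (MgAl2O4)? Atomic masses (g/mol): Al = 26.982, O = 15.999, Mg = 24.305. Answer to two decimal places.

71.67 wt%

M(MgAl2O4) = 142.265 g/mol; M(Al2O3) = 101.961 g/mol.
Moles Al2O3 per formula unit = 2 Al ÷ 2 = 1.0000.
Al2O3 fraction = (1.0000 × 101.961) / 142.265 = 101.961/142.265 = 0.7167.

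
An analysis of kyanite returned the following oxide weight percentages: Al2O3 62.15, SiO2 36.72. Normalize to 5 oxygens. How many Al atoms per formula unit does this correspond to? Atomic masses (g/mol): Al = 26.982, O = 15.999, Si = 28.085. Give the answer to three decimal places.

Al2O3 (M=101.961): mol = 0.60955; Al = 1.21910, O = 1.82865.
SiO2 (M=60.083): mol = 0.61115; Si = 0.61115, O = 1.22230.
ΣO = 3.05095; factor = 5/ΣO = 1.63883.
Al apfu = 1.21910 × 1.63883 = 1.998.

1.998 Al apfu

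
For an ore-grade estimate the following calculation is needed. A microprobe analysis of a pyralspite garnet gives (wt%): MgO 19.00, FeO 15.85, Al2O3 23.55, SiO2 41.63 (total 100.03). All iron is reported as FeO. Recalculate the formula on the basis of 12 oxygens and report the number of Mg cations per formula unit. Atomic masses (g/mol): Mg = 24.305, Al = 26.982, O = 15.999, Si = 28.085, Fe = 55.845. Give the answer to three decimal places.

MgO (M=40.304): mol = 0.47142; Mg = 0.47142, O = 0.47142.
FeO (M=71.844): mol = 0.22062; Fe = 0.22062, O = 0.22062.
Al2O3 (M=101.961): mol = 0.23097; Al = 0.46194, O = 0.69291.
SiO2 (M=60.083): mol = 0.69287; Si = 0.69287, O = 1.38574.
ΣO = 2.77069; factor = 12/ΣO = 4.33105.
Mg apfu = 0.47142 × 4.33105 = 2.042.

2.042 Mg apfu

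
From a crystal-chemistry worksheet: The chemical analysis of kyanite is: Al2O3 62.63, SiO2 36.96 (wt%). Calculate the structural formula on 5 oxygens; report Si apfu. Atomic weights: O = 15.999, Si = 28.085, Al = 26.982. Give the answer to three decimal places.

1.001 Si apfu

Al2O3 (M=101.961): mol = 0.61425; Al = 1.22850, O = 1.84275.
SiO2 (M=60.083): mol = 0.61515; Si = 0.61515, O = 1.23030.
ΣO = 3.07305; factor = 5/ΣO = 1.62705.
Si apfu = 0.61515 × 1.62705 = 1.001.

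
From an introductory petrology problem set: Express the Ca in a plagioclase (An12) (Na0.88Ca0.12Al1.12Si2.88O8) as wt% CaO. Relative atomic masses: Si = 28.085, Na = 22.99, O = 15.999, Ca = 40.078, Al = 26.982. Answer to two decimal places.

2.55 wt%

Molar mass of Na0.88Ca0.12Al1.12Si2.88O8 = 0.88*22.99 + 0.12*40.078 + 1.12*26.982 + 2.88*28.085 + 8*15.999 = 264.137 g/mol.
Each formula unit contains 0.12 Ca, equivalent to 0.12/1 = 0.1200 mol CaO.
M(CaO) = 1×40.078 + 1×15.999 = 56.077 g/mol.
Mass of CaO per formula unit = 0.1200 × 56.077 = 6.729 g.
CaO wt% = 6.729 / 264.137 × 100 = 2.55%.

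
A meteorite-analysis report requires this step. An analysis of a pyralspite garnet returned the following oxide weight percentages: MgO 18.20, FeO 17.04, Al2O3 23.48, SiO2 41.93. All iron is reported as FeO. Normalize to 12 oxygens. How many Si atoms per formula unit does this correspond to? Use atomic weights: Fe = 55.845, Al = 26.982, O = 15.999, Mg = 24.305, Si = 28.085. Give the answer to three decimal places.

3.017 Si apfu

MgO (M=40.304): mol = 0.45157; Mg = 0.45157, O = 0.45157.
FeO (M=71.844): mol = 0.23718; Fe = 0.23718, O = 0.23718.
Al2O3 (M=101.961): mol = 0.23028; Al = 0.46056, O = 0.69084.
SiO2 (M=60.083): mol = 0.69787; Si = 0.69787, O = 1.39574.
ΣO = 2.77533; factor = 12/ΣO = 4.32381.
Si apfu = 0.69787 × 4.32381 = 3.017.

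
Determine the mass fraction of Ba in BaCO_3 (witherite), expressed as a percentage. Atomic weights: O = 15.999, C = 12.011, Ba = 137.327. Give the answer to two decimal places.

Formula mass = 1·137.327 + 1·12.011 + 3·15.999 = 197.335 g/mol, of which 137.327 g is Ba.
So Ba makes up 137.327/197.335 = 0.6959 of the mass, i.e. 69.59%.

69.59 mass %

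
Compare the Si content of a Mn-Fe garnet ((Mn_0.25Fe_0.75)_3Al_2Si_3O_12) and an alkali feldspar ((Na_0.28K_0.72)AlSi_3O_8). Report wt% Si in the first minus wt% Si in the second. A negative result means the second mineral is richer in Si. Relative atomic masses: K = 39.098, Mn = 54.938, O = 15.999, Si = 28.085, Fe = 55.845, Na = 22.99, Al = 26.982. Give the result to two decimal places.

Si in (Mn_0.25Fe_0.75)_3Al_2Si_3O_12: molar mass 497.062 g/mol; 3×28.085 = 84.255 g → 16.95 wt%.
Si in (Na_0.28K_0.72)AlSi_3O_8: molar mass 273.817 g/mol; 3×28.085 = 84.255 g → 30.77 wt%.
Difference = 16.95 − 30.77 = -13.82 percentage points.

-13.82 percentage points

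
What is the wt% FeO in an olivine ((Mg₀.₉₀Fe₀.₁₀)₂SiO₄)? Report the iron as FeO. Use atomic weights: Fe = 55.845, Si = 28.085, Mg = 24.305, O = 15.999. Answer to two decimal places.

9.77 wt%

Molar mass of (Mg₀.₉₀Fe₀.₁₀)₂SiO₄ = 1.80·24.305 + 0.20·55.845 + 1·28.085 + 4·15.999 = 146.999 g/mol.
Each formula unit contains 0.20 Fe, equivalent to 0.20/1 = 0.2000 mol FeO.
M(FeO) = 1×55.845 + 1×15.999 = 71.844 g/mol.
Mass of FeO per formula unit = 0.2000 × 71.844 = 14.369 g.
FeO wt% = 14.369 / 146.999 × 100 = 9.77%.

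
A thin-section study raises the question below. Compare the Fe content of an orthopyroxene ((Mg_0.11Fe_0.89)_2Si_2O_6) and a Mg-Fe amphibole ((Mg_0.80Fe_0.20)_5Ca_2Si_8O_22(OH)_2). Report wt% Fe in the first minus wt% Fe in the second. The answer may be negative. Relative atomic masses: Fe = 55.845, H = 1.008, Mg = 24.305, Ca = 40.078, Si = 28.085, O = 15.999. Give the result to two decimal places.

32.07 percentage points

Fe in (Mg_0.11Fe_0.89)_2Si_2O_6: molar mass 256.915 g/mol; 1.78×55.845 = 99.404 g → 38.69 wt%.
Fe in (Mg_0.80Fe_0.20)_5Ca_2Si_8O_22(OH)_2: molar mass 843.893 g/mol; 1×55.845 = 55.845 g → 6.62 wt%.
Difference = 38.69 − 6.62 = 32.07 percentage points.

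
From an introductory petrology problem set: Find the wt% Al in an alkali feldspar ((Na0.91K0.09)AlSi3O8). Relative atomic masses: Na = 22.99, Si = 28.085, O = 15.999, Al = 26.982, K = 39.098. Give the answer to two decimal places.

Molar mass of (Na0.91K0.09)AlSi3O8: 0.91×22.99 + 0.09×39.098 + 1×26.982 + 3×28.085 + 8×15.999 = 263.669 g/mol.
Mass of Al per formula unit: 1 × 26.982 = 26.982 g.
Weight fraction Al = 26.982 / 263.669 = 0.1023.

10.23 mass %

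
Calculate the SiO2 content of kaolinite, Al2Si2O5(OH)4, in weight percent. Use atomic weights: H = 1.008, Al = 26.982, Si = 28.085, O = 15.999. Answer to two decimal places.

Molar mass of Al2Si2O5(OH)4 = 2*26.982 + 2*28.085 + 9*15.999 + 4*1.008 = 258.157 g/mol.
Each formula unit contains 2 Si, equivalent to 2/1 = 2.0000 mol SiO2.
M(SiO2) = 1×28.085 + 2×15.999 = 60.083 g/mol.
Mass of SiO2 per formula unit = 2.0000 × 60.083 = 120.166 g.
SiO2 wt% = 120.166 / 258.157 × 100 = 46.55%.

46.55 wt%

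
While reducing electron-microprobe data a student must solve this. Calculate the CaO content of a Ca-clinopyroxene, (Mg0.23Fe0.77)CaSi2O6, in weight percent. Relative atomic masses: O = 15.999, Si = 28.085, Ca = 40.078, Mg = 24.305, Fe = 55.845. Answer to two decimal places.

Molar mass of (Mg0.23Fe0.77)CaSi2O6 = 0.23*24.305 + 0.77*55.845 + 1*40.078 + 2*28.085 + 6*15.999 = 240.833 g/mol.
Each formula unit contains 1 Ca, equivalent to 1/1 = 1.0000 mol CaO.
M(CaO) = 1×40.078 + 1×15.999 = 56.077 g/mol.
Mass of CaO per formula unit = 1.0000 × 56.077 = 56.077 g.
CaO wt% = 56.077 / 240.833 × 100 = 23.28%.

23.28 wt%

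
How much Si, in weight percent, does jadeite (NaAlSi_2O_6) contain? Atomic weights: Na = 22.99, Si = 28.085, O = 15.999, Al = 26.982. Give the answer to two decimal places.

27.79 weight percent

Molar mass of NaAlSi_2O_6: 1×22.99 + 1×26.982 + 2×28.085 + 6×15.999 = 202.136 g/mol.
Mass of Si per formula unit: 2 × 28.085 = 56.170 g.
Weight fraction Si = 56.170 / 202.136 = 0.2779.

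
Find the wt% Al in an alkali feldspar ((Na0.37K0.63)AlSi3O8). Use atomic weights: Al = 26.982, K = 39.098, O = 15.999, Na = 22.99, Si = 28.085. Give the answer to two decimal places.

Molar mass of (Na0.37K0.63)AlSi3O8: 0.37*22.99 + 0.63*39.098 + 1*26.982 + 3*28.085 + 8*15.999 = 272.367 g/mol.
Mass of Al per formula unit: 1 × 26.982 = 26.982 g.
Weight fraction Al = 26.982 / 272.367 = 0.0991.

9.91 weight percent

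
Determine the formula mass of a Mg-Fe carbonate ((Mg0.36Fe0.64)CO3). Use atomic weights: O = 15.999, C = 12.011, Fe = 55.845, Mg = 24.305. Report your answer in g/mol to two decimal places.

104.50 g/mol

M = 0.36*24.305 + 0.64*55.845 + 1*12.011 + 3*15.999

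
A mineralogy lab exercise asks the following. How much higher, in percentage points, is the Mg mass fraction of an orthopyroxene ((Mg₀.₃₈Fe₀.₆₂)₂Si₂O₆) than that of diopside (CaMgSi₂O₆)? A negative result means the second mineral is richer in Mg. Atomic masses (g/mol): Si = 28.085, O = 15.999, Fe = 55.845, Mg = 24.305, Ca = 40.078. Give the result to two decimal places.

-3.52 percentage points

First mineral: 18.472 g Mg in 239.884 g formula = 7.70 wt% Mg.
Second mineral: 24.305 g Mg in 216.547 g formula = 11.22 wt% Mg.
7.70% − 11.22% gives a difference of -3.52 percentage points.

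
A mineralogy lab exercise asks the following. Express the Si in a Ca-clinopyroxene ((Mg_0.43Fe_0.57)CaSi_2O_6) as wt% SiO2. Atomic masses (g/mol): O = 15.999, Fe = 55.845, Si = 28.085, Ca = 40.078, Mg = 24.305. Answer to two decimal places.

Molar mass of (Mg_0.43Fe_0.57)CaSi_2O_6 = 0.43×24.305 + 0.57×55.845 + 1×40.078 + 2×28.085 + 6×15.999 = 234.525 g/mol.
Each formula unit contains 2 Si, equivalent to 2/1 = 2.0000 mol SiO2.
M(SiO2) = 1×28.085 + 2×15.999 = 60.083 g/mol.
Mass of SiO2 per formula unit = 2.0000 × 60.083 = 120.166 g.
SiO2 wt% = 120.166 / 234.525 × 100 = 51.24%.

51.24 wt%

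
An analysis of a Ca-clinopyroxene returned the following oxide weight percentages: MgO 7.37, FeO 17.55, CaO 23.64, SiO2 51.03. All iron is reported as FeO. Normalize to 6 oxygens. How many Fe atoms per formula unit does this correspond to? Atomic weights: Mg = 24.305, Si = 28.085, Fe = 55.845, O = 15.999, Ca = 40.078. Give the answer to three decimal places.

0.575 Fe apfu

MgO: 7.37/40.304 = 0.18286 mol → 0.18286 mol Mg, 0.18286 mol O.
FeO: 17.55/71.844 = 0.24428 mol → 0.24428 mol Fe, 0.24428 mol O.
CaO: 23.64/56.077 = 0.42156 mol → 0.42156 mol Ca, 0.42156 mol O.
SiO2: 51.03/60.083 = 0.84933 mol → 0.84933 mol Si, 1.69866 mol O.
Total oxygen = 2.54736 mol. Normalization factor = 6/2.54736 = 2.35538.
Fe per 6 O = 0.24428 × 2.35538 = 0.575.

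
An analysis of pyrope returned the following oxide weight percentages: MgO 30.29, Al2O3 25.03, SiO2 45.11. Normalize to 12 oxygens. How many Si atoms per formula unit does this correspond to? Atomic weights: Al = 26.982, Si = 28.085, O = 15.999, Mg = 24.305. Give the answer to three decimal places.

30.29 wt% MgO ÷ 40.304 g/mol = 0.75154 mol, giving 0.75154 Mg and 0.75154 O.
25.03 wt% Al2O3 ÷ 101.961 g/mol = 0.24549 mol, giving 0.49098 Al and 0.73647 O.
45.11 wt% SiO2 ÷ 60.083 g/mol = 0.75079 mol, giving 0.75079 Si and 1.50158 O.
Oxygen sums to 2.98959; scaling by 12/2.98959 = 4.01393 puts the formula on 12 O.
Si: 0.75079 × 4.01393 = 3.014 atoms per formula unit.

3.014 Si apfu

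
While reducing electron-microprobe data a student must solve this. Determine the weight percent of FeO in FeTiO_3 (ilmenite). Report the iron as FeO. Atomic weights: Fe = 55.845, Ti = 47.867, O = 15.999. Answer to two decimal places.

M(FeTiO_3) = 151.709 g/mol; M(FeO) = 71.844 g/mol.
Moles FeO per formula unit = 1 Fe ÷ 1 = 1.0000.
FeO fraction = (1.0000 × 71.844) / 151.709 = 71.844/151.709 = 0.4736.

47.36 wt%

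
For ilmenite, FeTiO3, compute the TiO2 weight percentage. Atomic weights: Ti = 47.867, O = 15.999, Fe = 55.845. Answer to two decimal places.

M(FeTiO3) = 151.709 g/mol; M(TiO2) = 79.865 g/mol.
Moles TiO2 per formula unit = 1 Ti ÷ 1 = 1.0000.
TiO2 fraction = (1.0000 × 79.865) / 151.709 = 79.865/151.709 = 0.5264.

52.64 wt%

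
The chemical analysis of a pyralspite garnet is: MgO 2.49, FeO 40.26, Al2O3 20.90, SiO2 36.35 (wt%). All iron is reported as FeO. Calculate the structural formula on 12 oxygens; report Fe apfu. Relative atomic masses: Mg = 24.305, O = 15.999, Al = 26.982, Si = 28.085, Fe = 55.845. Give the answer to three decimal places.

2.748 Fe apfu

MgO: 2.49/40.304 = 0.06178 mol → 0.06178 mol Mg, 0.06178 mol O.
FeO: 40.26/71.844 = 0.56038 mol → 0.56038 mol Fe, 0.56038 mol O.
Al2O3: 20.90/101.961 = 0.20498 mol → 0.40996 mol Al, 0.61494 mol O.
SiO2: 36.35/60.083 = 0.60500 mol → 0.60500 mol Si, 1.21000 mol O.
Total oxygen = 2.44710 mol. Normalization factor = 12/2.44710 = 4.90376.
Fe per 12 O = 0.56038 × 4.90376 = 2.748.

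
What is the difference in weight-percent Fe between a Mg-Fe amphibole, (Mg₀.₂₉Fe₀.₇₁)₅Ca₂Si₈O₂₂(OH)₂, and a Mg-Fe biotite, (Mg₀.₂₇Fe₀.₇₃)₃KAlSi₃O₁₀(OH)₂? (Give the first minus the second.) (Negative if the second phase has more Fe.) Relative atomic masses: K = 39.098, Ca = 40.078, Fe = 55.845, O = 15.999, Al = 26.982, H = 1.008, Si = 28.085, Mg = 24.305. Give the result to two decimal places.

M((Mg₀.₂₉Fe₀.₇₁)₅Ca₂Si₈O₂₂(OH)₂) = 924.320 g/mol, so wt% Fe = 198.250/924.320 × 100 = 21.45%.
M((Mg₀.₂₇Fe₀.₇₃)₃KAlSi₃O₁₀(OH)₂) = 486.327 g/mol, so wt% Fe = 122.301/486.327 × 100 = 25.15%.
21.45 − 25.15 = -3.70 pp.

-3.70 percentage points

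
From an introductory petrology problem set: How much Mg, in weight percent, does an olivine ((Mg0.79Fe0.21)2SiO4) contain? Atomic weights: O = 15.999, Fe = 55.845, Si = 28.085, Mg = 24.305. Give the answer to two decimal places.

M((Mg0.79Fe0.21)2SiO4) = 153.938 g/mol.
Mg contributes 1.58 × 24.305 = 38.402 g per mole.
38.402/153.938 = 0.2495 → 24.95%.

24.95 weight percent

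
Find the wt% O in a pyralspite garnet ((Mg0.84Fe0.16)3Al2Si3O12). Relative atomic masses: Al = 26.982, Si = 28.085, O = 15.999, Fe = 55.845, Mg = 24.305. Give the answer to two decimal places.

Formula mass = 2.52·24.305 + 0.48·55.845 + 2·26.982 + 3·28.085 + 12·15.999 = 418.261 g/mol, of which 191.988 g is O.
So O makes up 191.988/418.261 = 0.4590 of the mass, i.e. 45.90%.

45.90 mass %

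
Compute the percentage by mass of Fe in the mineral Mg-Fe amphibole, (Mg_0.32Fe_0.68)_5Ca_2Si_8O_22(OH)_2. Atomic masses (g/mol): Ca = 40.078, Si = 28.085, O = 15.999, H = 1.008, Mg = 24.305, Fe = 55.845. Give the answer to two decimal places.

M((Mg_0.32Fe_0.68)_5Ca_2Si_8O_22(OH)_2) = 919.589 g/mol.
Fe contributes 3.40 × 55.845 = 189.873 g per mole.
189.873/919.589 = 0.2065 → 20.65%.

20.65 wt%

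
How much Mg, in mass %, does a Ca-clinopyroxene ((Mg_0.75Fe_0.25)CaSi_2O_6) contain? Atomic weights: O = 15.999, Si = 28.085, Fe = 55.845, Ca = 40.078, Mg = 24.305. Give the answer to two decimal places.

M((Mg_0.75Fe_0.25)CaSi_2O_6) = 224.432 g/mol.
Mg contributes 0.75 × 24.305 = 18.229 g per mole.
18.229/224.432 = 0.0812 → 8.12%.

8.12 mass %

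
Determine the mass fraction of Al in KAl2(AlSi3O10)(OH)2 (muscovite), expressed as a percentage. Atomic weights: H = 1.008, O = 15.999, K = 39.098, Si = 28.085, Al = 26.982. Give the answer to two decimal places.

20.32 mass %

M(KAl2(AlSi3O10)(OH)2) = 398.303 g/mol.
Al contributes 3 × 26.982 = 80.946 g per mole.
80.946/398.303 = 0.2032 → 20.32%.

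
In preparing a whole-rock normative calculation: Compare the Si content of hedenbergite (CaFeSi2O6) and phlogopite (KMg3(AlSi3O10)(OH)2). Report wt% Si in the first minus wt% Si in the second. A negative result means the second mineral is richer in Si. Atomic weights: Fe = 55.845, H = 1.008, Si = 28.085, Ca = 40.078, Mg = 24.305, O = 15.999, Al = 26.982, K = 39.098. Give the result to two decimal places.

2.45 percentage points

M(CaFeSi2O6) = 248.087 g/mol, so wt% Si = 56.170/248.087 × 100 = 22.64%.
M(KMg3(AlSi3O10)(OH)2) = 417.254 g/mol, so wt% Si = 84.255/417.254 × 100 = 20.19%.
22.64 − 20.19 = 2.45 pp.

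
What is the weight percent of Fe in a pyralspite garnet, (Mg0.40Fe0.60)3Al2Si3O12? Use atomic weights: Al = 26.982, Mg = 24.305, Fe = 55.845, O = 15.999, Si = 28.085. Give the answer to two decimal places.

M((Mg0.40Fe0.60)3Al2Si3O12) = 459.894 g/mol.
Fe contributes 1.80 × 55.845 = 100.521 g per mole.
100.521/459.894 = 0.2186 → 21.86%.

21.86 mass %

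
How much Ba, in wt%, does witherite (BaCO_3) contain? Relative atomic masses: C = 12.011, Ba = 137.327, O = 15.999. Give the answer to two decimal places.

Molar mass of BaCO_3: 1·137.327 + 1·12.011 + 3·15.999 = 197.335 g/mol.
Mass of Ba per formula unit: 1 × 137.327 = 137.327 g.
Weight fraction Ba = 137.327 / 197.335 = 0.6959.

69.59 wt%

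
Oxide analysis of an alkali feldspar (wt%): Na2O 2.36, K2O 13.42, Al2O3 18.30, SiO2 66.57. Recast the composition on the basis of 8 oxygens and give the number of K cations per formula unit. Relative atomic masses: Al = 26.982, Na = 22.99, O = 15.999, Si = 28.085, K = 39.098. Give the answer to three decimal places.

0.777 K apfu

Na2O (M=61.979): mol = 0.03808; Na = 0.07616, O = 0.03808.
K2O (M=94.195): mol = 0.14247; K = 0.28494, O = 0.14247.
Al2O3 (M=101.961): mol = 0.17948; Al = 0.35896, O = 0.53844.
SiO2 (M=60.083): mol = 1.10797; Si = 1.10797, O = 2.21594.
ΣO = 2.93493; factor = 8/ΣO = 2.72579.
K apfu = 0.28494 × 2.72579 = 0.777.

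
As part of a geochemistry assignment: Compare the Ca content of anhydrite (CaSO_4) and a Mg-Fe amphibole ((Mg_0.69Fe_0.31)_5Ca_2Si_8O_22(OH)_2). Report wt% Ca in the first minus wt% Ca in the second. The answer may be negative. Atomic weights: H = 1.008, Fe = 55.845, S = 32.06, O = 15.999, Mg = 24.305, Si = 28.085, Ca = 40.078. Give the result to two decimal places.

20.13 percentage points

First mineral: 40.078 g Ca in 136.134 g formula = 29.44 wt% Ca.
Second mineral: 80.156 g Ca in 861.240 g formula = 9.31 wt% Ca.
29.44% − 9.31% gives a difference of 20.13 percentage points.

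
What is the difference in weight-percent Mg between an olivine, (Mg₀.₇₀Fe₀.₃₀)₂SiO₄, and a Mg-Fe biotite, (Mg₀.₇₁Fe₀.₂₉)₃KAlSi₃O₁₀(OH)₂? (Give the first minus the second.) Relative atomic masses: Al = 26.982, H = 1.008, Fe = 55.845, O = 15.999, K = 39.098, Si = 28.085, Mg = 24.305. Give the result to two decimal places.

9.68 percentage points

M((Mg₀.₇₀Fe₀.₃₀)₂SiO₄) = 159.615 g/mol, so wt% Mg = 34.027/159.615 × 100 = 21.32%.
M((Mg₀.₇₁Fe₀.₂₉)₃KAlSi₃O₁₀(OH)₂) = 444.694 g/mol, so wt% Mg = 51.770/444.694 × 100 = 11.64%.
21.32 − 11.64 = 9.68 pp.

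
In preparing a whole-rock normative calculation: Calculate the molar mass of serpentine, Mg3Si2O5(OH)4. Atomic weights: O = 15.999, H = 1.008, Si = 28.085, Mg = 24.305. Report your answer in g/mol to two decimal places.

277.11 g/mol

The formula mass is the sum 3×24.305 + 2×28.085 + 9×15.999 + 4×1.008.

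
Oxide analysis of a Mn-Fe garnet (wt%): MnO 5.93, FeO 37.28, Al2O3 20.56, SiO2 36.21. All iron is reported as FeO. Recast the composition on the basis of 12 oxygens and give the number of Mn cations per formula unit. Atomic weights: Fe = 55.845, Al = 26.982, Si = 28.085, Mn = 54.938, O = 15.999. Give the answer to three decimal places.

0.416 Mn apfu

5.93 wt% MnO ÷ 70.937 g/mol = 0.08360 mol, giving 0.08360 Mn and 0.08360 O.
37.28 wt% FeO ÷ 71.844 g/mol = 0.51890 mol, giving 0.51890 Fe and 0.51890 O.
20.56 wt% Al2O3 ÷ 101.961 g/mol = 0.20165 mol, giving 0.40330 Al and 0.60495 O.
36.21 wt% SiO2 ÷ 60.083 g/mol = 0.60267 mol, giving 0.60267 Si and 1.20534 O.
Oxygen sums to 2.41279; scaling by 12/2.41279 = 4.97350 puts the formula on 12 O.
Mn: 0.08360 × 4.97350 = 0.416 atoms per formula unit.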